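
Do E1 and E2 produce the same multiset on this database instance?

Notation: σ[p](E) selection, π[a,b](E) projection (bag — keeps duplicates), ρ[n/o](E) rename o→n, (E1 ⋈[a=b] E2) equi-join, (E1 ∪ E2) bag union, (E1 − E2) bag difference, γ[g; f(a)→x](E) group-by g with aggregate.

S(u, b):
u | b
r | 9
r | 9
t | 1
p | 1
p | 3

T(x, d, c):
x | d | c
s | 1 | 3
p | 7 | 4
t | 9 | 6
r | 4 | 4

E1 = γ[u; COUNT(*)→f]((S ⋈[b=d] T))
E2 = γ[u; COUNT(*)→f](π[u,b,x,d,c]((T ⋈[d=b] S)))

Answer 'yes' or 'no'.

E1 subexpression sizes:
  S → 5
  T → 4
  (S ⋈[b=d] T) → 4
  γ[u; COUNT(*)→f]((S ⋈[b=d] T)) → 3
E2 subexpression sizes:
  T → 4
  S → 5
  (T ⋈[d=b] S) → 4
  π[u,b,x,d,c]((T ⋈[d=b] S)) → 4
  γ[u; COUNT(*)→f](π[u,b,x,d,c]((T ⋈[d=b] S))) → 3

E1 and E2 produce the same multiset:
u | f
p | 1
r | 2
t | 1

yes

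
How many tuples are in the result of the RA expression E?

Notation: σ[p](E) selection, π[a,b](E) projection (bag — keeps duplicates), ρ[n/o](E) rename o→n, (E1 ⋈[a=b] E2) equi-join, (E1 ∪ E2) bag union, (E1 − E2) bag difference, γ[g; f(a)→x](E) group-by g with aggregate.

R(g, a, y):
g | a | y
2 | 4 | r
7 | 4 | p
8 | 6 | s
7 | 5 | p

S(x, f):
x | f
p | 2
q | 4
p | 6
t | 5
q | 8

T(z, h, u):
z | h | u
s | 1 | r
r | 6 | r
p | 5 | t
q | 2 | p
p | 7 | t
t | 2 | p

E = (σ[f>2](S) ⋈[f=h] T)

Subexpression sizes:
  S → 5
  σ[f>2](S) → 4
  T → 6
  (σ[f>2](S) ⋈[f=h] T) → 2

|E| = 2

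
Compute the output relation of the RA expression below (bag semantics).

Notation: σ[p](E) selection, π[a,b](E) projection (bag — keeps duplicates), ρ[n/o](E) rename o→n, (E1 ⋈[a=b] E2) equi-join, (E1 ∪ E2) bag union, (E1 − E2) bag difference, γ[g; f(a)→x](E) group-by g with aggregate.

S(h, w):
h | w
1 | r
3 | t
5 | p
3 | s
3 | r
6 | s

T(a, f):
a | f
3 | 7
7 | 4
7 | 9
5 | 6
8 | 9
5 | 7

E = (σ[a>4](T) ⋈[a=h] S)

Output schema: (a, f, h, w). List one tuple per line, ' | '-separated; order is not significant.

Stepwise |·|:
  T → 6
  σ[a>4](T) → 5
  S → 6
  (σ[a>4](T) ⋈[a=h] S) → 2

== RESULT ==
a | f | h | w
5 | 6 | 5 | p
5 | 7 | 5 | p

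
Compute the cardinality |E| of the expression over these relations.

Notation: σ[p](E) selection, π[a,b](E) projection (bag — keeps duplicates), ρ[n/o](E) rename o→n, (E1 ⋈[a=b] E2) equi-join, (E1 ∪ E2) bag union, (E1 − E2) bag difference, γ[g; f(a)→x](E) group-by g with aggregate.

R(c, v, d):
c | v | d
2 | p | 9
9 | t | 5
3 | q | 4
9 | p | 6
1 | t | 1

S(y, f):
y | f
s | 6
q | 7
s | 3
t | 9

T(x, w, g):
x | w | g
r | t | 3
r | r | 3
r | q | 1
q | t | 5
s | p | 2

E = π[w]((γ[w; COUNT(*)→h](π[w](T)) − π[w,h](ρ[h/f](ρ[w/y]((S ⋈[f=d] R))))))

Per-node cardinality:
  T → 5
  π[w](T) → 5
  γ[w; COUNT(*)→h](π[w](T)) → 4
  S → 4
  R → 5
  (S ⋈[f=d] R) → 2
  ρ[w/y]((S ⋈[f=d] R)) → 2
  ρ[h/f](ρ[w/y]((S ⋈[f=d] R))) → 2
  π[w,h](ρ[h/f](ρ[w/y]((S ⋈[f=d] R)))) → 2
  (γ[w; COUNT(*)→h](π[w](T)) − π[w,h](ρ[h/f](ρ[w/y]((S ⋈[f=d] R))))) → 4
  π[w]((γ[w; COUNT(*)→h](π[w](T)) − π[w,h](ρ[h/f](ρ[w/y]((S ⋈[f=d] R)))))) → 4

|E| = 4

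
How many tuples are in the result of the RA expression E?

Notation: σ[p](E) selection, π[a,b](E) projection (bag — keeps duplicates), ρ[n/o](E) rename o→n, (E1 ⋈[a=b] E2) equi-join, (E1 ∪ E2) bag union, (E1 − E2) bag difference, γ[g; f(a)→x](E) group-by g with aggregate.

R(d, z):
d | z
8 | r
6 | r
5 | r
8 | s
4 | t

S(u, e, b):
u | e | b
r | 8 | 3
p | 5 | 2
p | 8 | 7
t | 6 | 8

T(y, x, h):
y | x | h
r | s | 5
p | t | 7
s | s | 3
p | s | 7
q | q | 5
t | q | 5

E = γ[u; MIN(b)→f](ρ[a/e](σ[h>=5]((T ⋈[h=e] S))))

Stepwise |·|:
  T → 6
  S → 4
  (T ⋈[h=e] S) → 3
  σ[h>=5]((T ⋈[h=e] S)) → 3
  ρ[a/e](σ[h>=5]((T ⋈[h=e] S))) → 3
  γ[u; MIN(b)→f](ρ[a/e](σ[h>=5]((T ⋈[h=e] S)))) → 1

|E| = 1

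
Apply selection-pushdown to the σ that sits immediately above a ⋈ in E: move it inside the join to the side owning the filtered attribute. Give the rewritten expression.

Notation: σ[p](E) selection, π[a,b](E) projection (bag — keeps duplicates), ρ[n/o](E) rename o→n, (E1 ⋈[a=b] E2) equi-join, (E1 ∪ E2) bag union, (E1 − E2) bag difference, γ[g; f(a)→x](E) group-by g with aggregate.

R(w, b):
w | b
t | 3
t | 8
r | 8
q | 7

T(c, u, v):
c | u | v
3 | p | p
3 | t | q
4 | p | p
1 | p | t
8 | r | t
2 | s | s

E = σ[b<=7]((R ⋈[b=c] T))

σ filters on b, owned by the left side.
E' = (σ[b<=7](R) ⋈[b=c] T)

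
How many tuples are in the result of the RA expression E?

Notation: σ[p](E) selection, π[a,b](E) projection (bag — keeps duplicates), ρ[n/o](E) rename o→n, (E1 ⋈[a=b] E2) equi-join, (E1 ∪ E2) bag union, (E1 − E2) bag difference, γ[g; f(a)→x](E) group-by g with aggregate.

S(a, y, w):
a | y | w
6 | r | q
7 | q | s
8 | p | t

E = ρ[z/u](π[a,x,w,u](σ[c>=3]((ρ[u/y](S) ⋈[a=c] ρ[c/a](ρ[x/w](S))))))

Stepwise |·|:
  S → 3
  ρ[u/y](S) → 3
  S → 3
  ρ[x/w](S) → 3
  ρ[c/a](ρ[x/w](S)) → 3
  (ρ[u/y](S) ⋈[a=c] ρ[c/a](ρ[x/w](S))) → 3
  σ[c>=3]((ρ[u/y](S) ⋈[a=c] ρ[c/a](ρ[x/w](S)))) → 3
  π[a,x,w,u](σ[c>=3]((ρ[u/y](S) ⋈[a=c] ρ[c/a](ρ[x/w](S))))) → 3
  ρ[z/u](π[a,x,w,u](σ[c>=3]((ρ[u/y](S) ⋈[a=c] ρ[c/a](ρ[x/w](S)))))) → 3

|E| = 3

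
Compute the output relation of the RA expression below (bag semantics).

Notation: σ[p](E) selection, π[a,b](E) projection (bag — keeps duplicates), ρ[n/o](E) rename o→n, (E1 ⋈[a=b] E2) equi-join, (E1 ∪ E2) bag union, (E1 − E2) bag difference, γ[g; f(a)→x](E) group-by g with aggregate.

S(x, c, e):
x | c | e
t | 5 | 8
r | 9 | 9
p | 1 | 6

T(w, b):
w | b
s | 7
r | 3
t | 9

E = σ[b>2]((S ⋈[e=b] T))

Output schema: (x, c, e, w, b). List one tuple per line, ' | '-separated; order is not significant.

Stepwise |·|:
  S → 3
  T → 3
  (S ⋈[e=b] T) → 1
  σ[b>2]((S ⋈[e=b] T)) → 1

== RESULT ==
x | c | e | w | b
r | 9 | 9 | t | 9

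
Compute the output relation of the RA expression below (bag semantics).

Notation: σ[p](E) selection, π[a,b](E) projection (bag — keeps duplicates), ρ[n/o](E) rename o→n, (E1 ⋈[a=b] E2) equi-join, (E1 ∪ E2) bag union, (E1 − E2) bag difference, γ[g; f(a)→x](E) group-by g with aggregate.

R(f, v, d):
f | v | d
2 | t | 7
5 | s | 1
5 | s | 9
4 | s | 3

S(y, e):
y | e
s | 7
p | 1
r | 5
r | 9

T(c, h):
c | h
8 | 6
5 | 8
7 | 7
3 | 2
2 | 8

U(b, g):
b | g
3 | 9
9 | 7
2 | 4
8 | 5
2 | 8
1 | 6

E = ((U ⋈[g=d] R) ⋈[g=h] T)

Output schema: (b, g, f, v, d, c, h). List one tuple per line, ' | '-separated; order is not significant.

Stepwise |·|:
  U → 6
  R → 4
  (U ⋈[g=d] R) → 2
  T → 5
  ((U ⋈[g=d] R) ⋈[g=h] T) → 1

== RESULT ==
b | g | f | v | d | c | h
9 | 7 | 2 | t | 7 | 7 | 7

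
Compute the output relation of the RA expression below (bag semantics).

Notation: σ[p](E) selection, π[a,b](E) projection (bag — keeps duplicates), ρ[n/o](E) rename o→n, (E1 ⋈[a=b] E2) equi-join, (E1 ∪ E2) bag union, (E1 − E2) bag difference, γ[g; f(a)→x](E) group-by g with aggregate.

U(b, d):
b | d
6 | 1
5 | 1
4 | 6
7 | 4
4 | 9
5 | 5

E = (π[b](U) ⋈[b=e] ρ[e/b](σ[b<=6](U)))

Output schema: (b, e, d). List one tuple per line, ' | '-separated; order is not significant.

Per-node cardinality:
  U → 6
  π[b](U) → 6
  U → 6
  σ[b<=6](U) → 5
  ρ[e/b](σ[b<=6](U)) → 5
  (π[b](U) ⋈[b=e] ρ[e/b](σ[b<=6](U))) → 9

== RESULT ==
b | e | d
4 | 4 | 6
4 | 4 | 6
4 | 4 | 9
4 | 4 | 9
5 | 5 | 1
5 | 5 | 1
5 | 5 | 5
5 | 5 | 5
6 | 6 | 1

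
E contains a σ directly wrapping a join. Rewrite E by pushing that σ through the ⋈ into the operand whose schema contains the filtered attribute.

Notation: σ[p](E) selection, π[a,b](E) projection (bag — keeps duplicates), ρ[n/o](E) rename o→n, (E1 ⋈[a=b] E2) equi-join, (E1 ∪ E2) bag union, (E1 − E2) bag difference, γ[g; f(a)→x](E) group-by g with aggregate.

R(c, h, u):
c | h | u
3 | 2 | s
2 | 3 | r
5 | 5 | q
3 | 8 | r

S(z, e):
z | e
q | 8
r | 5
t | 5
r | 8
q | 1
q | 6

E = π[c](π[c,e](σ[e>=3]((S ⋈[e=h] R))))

σ filters on e, owned by the left side.
E' = π[c](π[c,e]((σ[e>=3](S) ⋈[e=h] R)))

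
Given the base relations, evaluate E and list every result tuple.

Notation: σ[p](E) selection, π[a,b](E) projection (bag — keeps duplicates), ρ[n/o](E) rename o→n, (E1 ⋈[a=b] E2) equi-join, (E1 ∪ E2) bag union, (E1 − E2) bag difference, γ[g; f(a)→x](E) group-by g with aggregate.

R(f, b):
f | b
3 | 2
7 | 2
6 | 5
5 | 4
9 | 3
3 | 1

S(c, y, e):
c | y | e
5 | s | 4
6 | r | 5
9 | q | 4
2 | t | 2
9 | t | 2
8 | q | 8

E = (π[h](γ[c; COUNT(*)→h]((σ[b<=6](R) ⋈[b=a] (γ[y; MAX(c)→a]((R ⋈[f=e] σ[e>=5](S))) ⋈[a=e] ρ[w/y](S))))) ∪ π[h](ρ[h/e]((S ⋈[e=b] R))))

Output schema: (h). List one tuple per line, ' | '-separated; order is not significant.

Row counts bottom-up:
  R → 6
  σ[b<=6](R) → 6
  R → 6
  S → 6
  σ[e>=5](S) → 2
  (R ⋈[f=e] σ[e>=5](S)) → 1
  γ[y; MAX(c)→a]((R ⋈[f=e] σ[e>=5](S))) → 1
  S → 6
  ρ[w/y](S) → 6
  (γ[y; MAX(c)→a]((R ⋈[f=e] σ[e>=5](S))) ⋈[a=e] ρ[w/y](S)) → 0
  (σ[b<=6](R) ⋈[b=a] (γ[y; MAX(c)→a]((R ⋈[f=e] σ[e>=5](S))) ⋈[a=e] ρ[w/y](S))) → 0
  γ[c; COUNT(*)→h]((σ[b<=6](R) ⋈[b=a] (γ[y; MAX(c)→a]((R ⋈[f=e] σ[e>=5](S))) ⋈[a=e] ρ[w/y](S)))) → 0
  π[h](γ[c; COUNT(*)→h]((σ[b<=6](R) ⋈[b=a] (γ[y; MAX(c)→a]((R ⋈[f=e] σ[e>=5](S))) ⋈[a=e] ρ[w/y](S))))) → 0
  S → 6
  R → 6
  (S ⋈[e=b] R) → 7
  ρ[h/e]((S ⋈[e=b] R)) → 7
  π[h](ρ[h/e]((S ⋈[e=b] R))) → 7
  (π[h](γ[c; COUNT(*)→h]((σ[b<=6](R) ⋈[b=a] (γ[y; MAX(c)→a]((R ⋈[f=e] σ[e>=5](S))) ⋈[a=e] ρ[w/y](S))))) ∪ π[h](ρ[h/e]((S ⋈[e=b] R)))) → 7

== RESULT ==
h
2
2
2
2
4
4
5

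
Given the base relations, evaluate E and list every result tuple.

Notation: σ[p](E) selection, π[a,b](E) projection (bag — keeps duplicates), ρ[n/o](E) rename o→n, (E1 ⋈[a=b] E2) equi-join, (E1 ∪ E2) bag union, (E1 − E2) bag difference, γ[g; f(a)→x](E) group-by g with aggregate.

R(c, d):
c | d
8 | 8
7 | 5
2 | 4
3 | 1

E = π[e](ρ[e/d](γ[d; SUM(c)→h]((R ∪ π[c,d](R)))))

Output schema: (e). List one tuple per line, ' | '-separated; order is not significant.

Stepwise |·|:
  R → 4
  R → 4
  π[c,d](R) → 4
  (R ∪ π[c,d](R)) → 8
  γ[d; SUM(c)→h]((R ∪ π[c,d](R))) → 4
  ρ[e/d](γ[d; SUM(c)→h]((R ∪ π[c,d](R)))) → 4
  π[e](ρ[e/d](γ[d; SUM(c)→h]((R ∪ π[c,d](R))))) → 4

== RESULT ==
e
1
4
5
8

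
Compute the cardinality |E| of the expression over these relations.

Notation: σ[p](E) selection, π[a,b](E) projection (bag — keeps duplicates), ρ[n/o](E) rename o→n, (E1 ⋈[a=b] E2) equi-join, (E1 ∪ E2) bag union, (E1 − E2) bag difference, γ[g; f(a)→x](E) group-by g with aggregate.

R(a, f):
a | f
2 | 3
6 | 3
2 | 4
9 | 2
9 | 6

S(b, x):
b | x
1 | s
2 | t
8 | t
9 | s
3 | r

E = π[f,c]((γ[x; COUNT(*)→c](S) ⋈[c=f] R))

Stepwise |·|:
  S → 5
  γ[x; COUNT(*)→c](S) → 3
  R → 5
  (γ[x; COUNT(*)→c](S) ⋈[c=f] R) → 2
  π[f,c]((γ[x; COUNT(*)→c](S) ⋈[c=f] R)) → 2

|E| = 2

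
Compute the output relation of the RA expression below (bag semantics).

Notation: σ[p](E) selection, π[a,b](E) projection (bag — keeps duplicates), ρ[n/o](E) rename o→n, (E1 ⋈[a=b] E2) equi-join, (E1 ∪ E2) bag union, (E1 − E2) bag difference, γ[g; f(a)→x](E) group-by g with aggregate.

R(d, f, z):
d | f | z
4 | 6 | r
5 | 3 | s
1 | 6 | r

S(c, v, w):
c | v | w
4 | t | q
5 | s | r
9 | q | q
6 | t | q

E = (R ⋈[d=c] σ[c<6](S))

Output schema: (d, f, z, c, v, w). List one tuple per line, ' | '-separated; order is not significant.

Row counts bottom-up:
  R → 3
  S → 4
  σ[c<6](S) → 2
  (R ⋈[d=c] σ[c<6](S)) → 2

== RESULT ==
d | f | z | c | v | w
4 | 6 | r | 4 | t | q
5 | 3 | s | 5 | s | r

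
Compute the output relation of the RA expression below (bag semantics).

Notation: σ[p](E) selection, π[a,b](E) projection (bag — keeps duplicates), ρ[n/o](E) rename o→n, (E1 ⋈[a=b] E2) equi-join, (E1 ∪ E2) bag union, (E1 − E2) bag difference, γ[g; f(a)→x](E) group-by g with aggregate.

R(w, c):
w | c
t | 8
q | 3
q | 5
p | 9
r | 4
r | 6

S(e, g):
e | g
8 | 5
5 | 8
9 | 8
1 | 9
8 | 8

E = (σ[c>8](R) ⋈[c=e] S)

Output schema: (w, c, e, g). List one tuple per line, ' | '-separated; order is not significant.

Per-node cardinality:
  R → 6
  σ[c>8](R) → 1
  S → 5
  (σ[c>8](R) ⋈[c=e] S) → 1

== RESULT ==
w | c | e | g
p | 9 | 9 | 8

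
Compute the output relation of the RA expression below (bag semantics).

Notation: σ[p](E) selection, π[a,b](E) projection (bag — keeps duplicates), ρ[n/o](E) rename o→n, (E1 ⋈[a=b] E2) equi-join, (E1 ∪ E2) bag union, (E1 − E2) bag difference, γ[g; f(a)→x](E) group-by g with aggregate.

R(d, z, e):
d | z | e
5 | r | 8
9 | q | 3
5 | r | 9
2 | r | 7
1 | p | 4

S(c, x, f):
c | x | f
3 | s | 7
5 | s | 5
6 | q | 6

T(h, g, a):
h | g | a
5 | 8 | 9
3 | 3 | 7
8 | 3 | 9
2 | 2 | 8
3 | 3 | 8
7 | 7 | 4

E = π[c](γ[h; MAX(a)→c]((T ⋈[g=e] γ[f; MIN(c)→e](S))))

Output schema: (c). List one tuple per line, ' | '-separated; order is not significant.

Subexpression sizes:
  T → 6
  S → 3
  γ[f; MIN(c)→e](S) → 3
  (T ⋈[g=e] γ[f; MIN(c)→e](S)) → 3
  γ[h; MAX(a)→c]((T ⋈[g=e] γ[f; MIN(c)→e](S))) → 2
  π[c](γ[h; MAX(a)→c]((T ⋈[g=e] γ[f; MIN(c)→e](S)))) → 2

== RESULT ==
c
8
9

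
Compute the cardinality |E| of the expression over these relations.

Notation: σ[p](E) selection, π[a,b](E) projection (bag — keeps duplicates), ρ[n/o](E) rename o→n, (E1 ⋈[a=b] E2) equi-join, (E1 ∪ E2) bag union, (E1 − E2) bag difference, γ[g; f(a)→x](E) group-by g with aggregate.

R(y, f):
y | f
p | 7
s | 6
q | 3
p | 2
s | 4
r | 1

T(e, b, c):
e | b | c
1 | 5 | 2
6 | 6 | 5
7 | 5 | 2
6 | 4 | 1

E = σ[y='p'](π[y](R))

Subexpression sizes:
  R → 6
  π[y](R) → 6
  σ[y='p'](π[y](R)) → 2

|E| = 2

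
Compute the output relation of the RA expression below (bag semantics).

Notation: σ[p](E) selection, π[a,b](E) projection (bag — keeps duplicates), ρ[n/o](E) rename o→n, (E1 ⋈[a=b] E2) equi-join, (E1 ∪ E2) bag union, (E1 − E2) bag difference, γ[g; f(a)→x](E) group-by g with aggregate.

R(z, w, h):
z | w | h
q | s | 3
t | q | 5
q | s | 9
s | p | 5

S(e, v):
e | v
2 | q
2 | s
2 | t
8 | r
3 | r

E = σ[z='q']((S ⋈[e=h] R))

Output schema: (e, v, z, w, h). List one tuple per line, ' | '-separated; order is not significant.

Per-node cardinality:
  S → 5
  R → 4
  (S ⋈[e=h] R) → 1
  σ[z='q']((S ⋈[e=h] R)) → 1

== RESULT ==
e | v | z | w | h
3 | r | q | s | 3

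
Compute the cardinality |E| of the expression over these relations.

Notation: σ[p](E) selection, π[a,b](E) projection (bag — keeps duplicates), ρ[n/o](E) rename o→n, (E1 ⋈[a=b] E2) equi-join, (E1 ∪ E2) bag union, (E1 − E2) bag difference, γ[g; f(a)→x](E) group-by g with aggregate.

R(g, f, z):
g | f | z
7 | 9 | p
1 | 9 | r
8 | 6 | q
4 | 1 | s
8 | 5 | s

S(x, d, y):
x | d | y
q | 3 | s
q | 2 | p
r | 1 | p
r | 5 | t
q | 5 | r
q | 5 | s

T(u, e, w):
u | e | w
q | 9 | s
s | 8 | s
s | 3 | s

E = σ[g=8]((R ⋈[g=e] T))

Per-node cardinality:
  R → 5
  T → 3
  (R ⋈[g=e] T) → 2
  σ[g=8]((R ⋈[g=e] T)) → 2

|E| = 2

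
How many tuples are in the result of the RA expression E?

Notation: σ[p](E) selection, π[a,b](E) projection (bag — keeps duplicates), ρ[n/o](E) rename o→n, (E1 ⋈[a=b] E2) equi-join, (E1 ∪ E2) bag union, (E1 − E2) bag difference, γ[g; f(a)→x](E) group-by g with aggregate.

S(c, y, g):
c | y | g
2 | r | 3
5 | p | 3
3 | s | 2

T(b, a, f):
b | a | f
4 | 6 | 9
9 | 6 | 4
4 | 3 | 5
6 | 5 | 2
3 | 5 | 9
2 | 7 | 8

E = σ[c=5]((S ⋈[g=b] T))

Subexpression sizes:
  S → 3
  T → 6
  (S ⋈[g=b] T) → 3
  σ[c=5]((S ⋈[g=b] T)) → 1

|E| = 1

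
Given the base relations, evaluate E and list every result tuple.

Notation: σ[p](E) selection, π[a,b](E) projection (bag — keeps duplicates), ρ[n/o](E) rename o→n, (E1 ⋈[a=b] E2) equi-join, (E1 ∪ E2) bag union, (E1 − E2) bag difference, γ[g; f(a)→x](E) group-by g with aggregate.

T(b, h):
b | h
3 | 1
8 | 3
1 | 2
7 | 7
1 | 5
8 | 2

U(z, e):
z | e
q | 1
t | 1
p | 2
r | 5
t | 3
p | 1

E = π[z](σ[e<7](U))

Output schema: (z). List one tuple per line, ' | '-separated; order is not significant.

Per-node cardinality:
  U → 6
  σ[e<7](U) → 6
  π[z](σ[e<7](U)) → 6

== RESULT ==
z
p
p
q
r
t
t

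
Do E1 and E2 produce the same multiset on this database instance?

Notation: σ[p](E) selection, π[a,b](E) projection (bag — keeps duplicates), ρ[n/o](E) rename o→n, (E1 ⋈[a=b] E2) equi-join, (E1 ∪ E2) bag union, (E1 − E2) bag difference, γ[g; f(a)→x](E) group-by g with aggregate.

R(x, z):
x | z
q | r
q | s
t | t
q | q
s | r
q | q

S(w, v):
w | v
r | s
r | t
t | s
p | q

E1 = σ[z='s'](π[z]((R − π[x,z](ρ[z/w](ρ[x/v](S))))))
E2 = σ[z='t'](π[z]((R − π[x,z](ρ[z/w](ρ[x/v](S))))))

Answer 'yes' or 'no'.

E1 subexpression sizes:
  R → 6
  S → 4
  ρ[x/v](S) → 4
  ρ[z/w](ρ[x/v](S)) → 4
  π[x,z](ρ[z/w](ρ[x/v](S))) → 4
  (R − π[x,z](ρ[z/w](ρ[x/v](S)))) → 5
  π[z]((R − π[x,z](ρ[z/w](ρ[x/v](S))))) → 5
  σ[z='s'](π[z]((R − π[x,z](ρ[z/w](ρ[x/v](S)))))) → 1
E2 subexpression sizes:
  R → 6
  S → 4
  ρ[x/v](S) → 4
  ρ[z/w](ρ[x/v](S)) → 4
  π[x,z](ρ[z/w](ρ[x/v](S))) → 4
  (R − π[x,z](ρ[z/w](ρ[x/v](S)))) → 5
  π[z]((R − π[x,z](ρ[z/w](ρ[x/v](S))))) → 5
  σ[z='t'](π[z]((R − π[x,z](ρ[z/w](ρ[x/v](S)))))) → 1

E1 result:
z
s
E2 result:
z
t
Witness: ('t',) appears 0× in E1 but 1× in E2.

no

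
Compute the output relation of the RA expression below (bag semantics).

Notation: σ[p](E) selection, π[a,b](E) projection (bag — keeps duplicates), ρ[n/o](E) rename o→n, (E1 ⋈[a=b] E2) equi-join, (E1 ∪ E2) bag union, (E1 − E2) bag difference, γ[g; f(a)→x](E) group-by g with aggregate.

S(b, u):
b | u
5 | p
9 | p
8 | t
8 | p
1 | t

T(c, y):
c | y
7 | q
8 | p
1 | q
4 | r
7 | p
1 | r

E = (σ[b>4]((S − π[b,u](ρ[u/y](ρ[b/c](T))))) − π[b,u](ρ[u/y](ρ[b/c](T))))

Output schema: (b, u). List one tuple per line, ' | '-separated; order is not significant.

Subexpression sizes:
  S → 5
  T → 6
  ρ[b/c](T) → 6
  ρ[u/y](ρ[b/c](T)) → 6
  π[b,u](ρ[u/y](ρ[b/c](T))) → 6
  (S − π[b,u](ρ[u/y](ρ[b/c](T)))) → 4
  σ[b>4]((S − π[b,u](ρ[u/y](ρ[b/c](T))))) → 3
  T → 6
  ρ[b/c](T) → 6
  ρ[u/y](ρ[b/c](T)) → 6
  π[b,u](ρ[u/y](ρ[b/c](T))) → 6
  (σ[b>4]((S − π[b,u](ρ[u/y](ρ[b/c](T))))) − π[b,u](ρ[u/y](ρ[b/c](T)))) → 3

== RESULT ==
b | u
5 | p
8 | t
9 | p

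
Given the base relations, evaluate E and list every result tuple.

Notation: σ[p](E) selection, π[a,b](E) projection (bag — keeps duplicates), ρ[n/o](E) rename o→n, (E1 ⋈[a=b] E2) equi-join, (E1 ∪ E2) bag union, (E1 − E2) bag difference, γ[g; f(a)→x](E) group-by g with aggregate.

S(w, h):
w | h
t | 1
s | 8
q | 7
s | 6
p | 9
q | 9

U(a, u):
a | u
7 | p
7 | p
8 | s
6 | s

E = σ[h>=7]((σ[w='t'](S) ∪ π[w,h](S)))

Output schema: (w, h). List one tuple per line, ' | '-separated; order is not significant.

Row counts bottom-up:
  S → 6
  σ[w='t'](S) → 1
  S → 6
  π[w,h](S) → 6
  (σ[w='t'](S) ∪ π[w,h](S)) → 7
  σ[h>=7]((σ[w='t'](S) ∪ π[w,h](S))) → 4

== RESULT ==
w | h
p | 9
q | 7
q | 9
s | 8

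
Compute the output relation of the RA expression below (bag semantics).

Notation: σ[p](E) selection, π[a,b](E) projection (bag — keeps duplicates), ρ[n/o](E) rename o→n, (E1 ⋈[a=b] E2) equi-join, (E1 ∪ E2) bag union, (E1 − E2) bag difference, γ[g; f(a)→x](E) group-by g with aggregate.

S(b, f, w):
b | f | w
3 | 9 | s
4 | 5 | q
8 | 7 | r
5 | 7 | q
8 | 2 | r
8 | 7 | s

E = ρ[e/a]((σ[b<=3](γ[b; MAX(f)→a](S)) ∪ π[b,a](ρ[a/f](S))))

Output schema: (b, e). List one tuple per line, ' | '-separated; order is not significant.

Stepwise |·|:
  S → 6
  γ[b; MAX(f)→a](S) → 4
  σ[b<=3](γ[b; MAX(f)→a](S)) → 1
  S → 6
  ρ[a/f](S) → 6
  π[b,a](ρ[a/f](S)) → 6
  (σ[b<=3](γ[b; MAX(f)→a](S)) ∪ π[b,a](ρ[a/f](S))) → 7
  ρ[e/a]((σ[b<=3](γ[b; MAX(f)→a](S)) ∪ π[b,a](ρ[a/f](S)))) → 7

== RESULT ==
b | e
3 | 9
3 | 9
4 | 5
5 | 7
8 | 2
8 | 7
8 | 7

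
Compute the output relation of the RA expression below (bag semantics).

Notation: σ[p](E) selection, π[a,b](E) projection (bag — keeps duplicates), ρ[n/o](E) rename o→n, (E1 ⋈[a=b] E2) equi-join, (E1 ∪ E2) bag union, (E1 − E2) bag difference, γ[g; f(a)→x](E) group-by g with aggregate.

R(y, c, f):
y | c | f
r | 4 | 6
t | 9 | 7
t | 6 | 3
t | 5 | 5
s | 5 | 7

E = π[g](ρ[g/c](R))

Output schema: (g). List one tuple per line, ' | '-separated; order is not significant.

Subexpression sizes:
  R → 5
  ρ[g/c](R) → 5
  π[g](ρ[g/c](R)) → 5

== RESULT ==
g
4
5
5
6
9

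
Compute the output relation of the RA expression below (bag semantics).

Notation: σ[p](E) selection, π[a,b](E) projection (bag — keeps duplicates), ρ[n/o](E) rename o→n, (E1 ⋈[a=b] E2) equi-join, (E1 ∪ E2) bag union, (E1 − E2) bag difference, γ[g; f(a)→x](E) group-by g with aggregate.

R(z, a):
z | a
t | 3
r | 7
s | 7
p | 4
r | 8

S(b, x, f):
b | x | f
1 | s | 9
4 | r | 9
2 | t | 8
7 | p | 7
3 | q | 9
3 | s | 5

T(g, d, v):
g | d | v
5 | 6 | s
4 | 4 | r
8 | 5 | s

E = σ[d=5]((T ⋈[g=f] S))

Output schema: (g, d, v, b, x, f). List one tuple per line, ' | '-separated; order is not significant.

Subexpression sizes:
  T → 3
  S → 6
  (T ⋈[g=f] S) → 2
  σ[d=5]((T ⋈[g=f] S)) → 1

== RESULT ==
g | d | v | b | x | f
8 | 5 | s | 2 | t | 8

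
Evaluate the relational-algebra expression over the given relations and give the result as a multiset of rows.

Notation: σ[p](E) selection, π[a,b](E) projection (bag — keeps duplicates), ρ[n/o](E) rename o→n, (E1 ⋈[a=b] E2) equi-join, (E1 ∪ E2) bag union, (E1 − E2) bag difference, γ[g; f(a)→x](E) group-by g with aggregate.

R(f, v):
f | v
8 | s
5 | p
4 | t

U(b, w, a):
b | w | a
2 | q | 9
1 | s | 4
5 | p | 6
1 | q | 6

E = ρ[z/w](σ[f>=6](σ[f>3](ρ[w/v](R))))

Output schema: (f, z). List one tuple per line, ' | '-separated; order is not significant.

Stepwise |·|:
  R → 3
  ρ[w/v](R) → 3
  σ[f>3](ρ[w/v](R)) → 3
  σ[f>=6](σ[f>3](ρ[w/v](R))) → 1
  ρ[z/w](σ[f>=6](σ[f>3](ρ[w/v](R)))) → 1

== RESULT ==
f | z
8 | s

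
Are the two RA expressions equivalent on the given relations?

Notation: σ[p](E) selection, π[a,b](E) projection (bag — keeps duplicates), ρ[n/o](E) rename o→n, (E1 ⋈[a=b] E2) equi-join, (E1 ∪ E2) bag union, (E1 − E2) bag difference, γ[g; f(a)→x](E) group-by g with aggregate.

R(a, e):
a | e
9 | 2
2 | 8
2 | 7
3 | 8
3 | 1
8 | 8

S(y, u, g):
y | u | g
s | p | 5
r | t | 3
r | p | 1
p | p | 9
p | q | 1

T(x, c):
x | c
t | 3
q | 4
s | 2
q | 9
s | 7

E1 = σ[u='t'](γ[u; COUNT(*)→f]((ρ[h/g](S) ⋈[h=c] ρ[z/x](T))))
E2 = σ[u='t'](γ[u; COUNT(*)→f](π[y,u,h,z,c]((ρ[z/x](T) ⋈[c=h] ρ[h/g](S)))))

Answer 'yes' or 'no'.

E1 row counts bottom-up:
  S → 5
  ρ[h/g](S) → 5
  T → 5
  ρ[z/x](T) → 5
  (ρ[h/g](S) ⋈[h=c] ρ[z/x](T)) → 2
  γ[u; COUNT(*)→f]((ρ[h/g](S) ⋈[h=c] ρ[z/x](T))) → 2
  σ[u='t'](γ[u; COUNT(*)→f]((ρ[h/g](S) ⋈[h=c] ρ[z/x](T)))) → 1
E2 row counts bottom-up:
  T → 5
  ρ[z/x](T) → 5
  S → 5
  ρ[h/g](S) → 5
  (ρ[z/x](T) ⋈[c=h] ρ[h/g](S)) → 2
  π[y,u,h,z,c]((ρ[z/x](T) ⋈[c=h] ρ[h/g](S))) → 2
  γ[u; COUNT(*)→f](π[y,u,h,z,c]((ρ[z/x](T) ⋈[c=h] ρ[h/g](S)))) → 2
  σ[u='t'](γ[u; COUNT(*)→f](π[y,u,h,z,c]((ρ[z/x](T) ⋈[c=h] ρ[h/g](S))))) → 1

E1 and E2 produce the same multiset:
u | f
t | 1

yes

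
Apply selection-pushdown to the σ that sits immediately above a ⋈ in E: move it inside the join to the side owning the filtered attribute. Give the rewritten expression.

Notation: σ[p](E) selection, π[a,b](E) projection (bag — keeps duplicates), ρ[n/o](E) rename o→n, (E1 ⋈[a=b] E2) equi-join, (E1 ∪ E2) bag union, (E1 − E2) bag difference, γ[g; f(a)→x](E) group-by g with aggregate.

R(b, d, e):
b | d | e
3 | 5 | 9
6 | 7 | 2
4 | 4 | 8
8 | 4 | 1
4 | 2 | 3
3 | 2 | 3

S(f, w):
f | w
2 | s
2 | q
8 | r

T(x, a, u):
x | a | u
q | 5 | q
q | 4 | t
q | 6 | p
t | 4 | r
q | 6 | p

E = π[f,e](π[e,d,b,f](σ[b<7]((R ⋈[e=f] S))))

σ filters on b, owned by the left side.
E' = π[f,e](π[e,d,b,f]((σ[b<7](R) ⋈[e=f] S)))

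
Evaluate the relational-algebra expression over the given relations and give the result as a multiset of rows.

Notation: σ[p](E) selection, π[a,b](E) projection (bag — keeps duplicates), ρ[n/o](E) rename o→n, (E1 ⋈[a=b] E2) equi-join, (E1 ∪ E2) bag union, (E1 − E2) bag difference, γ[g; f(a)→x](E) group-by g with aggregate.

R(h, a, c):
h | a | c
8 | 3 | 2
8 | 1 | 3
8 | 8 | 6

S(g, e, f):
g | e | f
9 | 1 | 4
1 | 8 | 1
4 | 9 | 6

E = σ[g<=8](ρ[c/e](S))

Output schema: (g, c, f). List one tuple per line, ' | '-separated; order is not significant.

Subexpression sizes:
  S → 3
  ρ[c/e](S) → 3
  σ[g<=8](ρ[c/e](S)) → 2

== RESULT ==
g | c | f
1 | 8 | 1
4 | 9 | 6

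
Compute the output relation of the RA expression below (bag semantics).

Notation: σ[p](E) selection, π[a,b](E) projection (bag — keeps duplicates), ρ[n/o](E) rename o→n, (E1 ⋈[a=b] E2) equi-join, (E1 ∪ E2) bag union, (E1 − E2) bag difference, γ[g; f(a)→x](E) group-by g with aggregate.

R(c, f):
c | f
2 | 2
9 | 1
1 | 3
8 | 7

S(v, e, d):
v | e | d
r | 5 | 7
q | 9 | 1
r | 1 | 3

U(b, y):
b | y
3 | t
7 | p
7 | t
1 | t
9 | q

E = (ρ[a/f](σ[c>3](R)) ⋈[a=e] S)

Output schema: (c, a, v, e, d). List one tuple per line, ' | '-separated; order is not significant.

Row counts bottom-up:
  R → 4
  σ[c>3](R) → 2
  ρ[a/f](σ[c>3](R)) → 2
  S → 3
  (ρ[a/f](σ[c>3](R)) ⋈[a=e] S) → 1

== RESULT ==
c | a | v | e | d
9 | 1 | r | 1 | 3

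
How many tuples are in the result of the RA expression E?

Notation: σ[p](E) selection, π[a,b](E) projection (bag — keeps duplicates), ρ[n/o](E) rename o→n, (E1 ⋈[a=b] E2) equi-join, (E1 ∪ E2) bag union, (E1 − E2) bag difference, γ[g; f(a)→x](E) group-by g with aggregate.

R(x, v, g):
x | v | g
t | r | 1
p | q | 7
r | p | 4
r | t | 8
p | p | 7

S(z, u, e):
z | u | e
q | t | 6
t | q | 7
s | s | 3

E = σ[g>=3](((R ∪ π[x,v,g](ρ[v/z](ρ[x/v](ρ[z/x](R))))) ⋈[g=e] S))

Row counts bottom-up:
  R → 5
  R → 5
  ρ[z/x](R) → 5
  ρ[x/v](ρ[z/x](R)) → 5
  ρ[v/z](ρ[x/v](ρ[z/x](R))) → 5
  π[x,v,g](ρ[v/z](ρ[x/v](ρ[z/x](R)))) → 5
  (R ∪ π[x,v,g](ρ[v/z](ρ[x/v](ρ[z/x](R))))) → 10
  S → 3
  ((R ∪ π[x,v,g](ρ[v/z](ρ[x/v](ρ[z/x](R))))) ⋈[g=e] S) → 4
  σ[g>=3](((R ∪ π[x,v,g](ρ[v/z](ρ[x/v](ρ[z/x](R))))) ⋈[g=e] S)) → 4

|E| = 4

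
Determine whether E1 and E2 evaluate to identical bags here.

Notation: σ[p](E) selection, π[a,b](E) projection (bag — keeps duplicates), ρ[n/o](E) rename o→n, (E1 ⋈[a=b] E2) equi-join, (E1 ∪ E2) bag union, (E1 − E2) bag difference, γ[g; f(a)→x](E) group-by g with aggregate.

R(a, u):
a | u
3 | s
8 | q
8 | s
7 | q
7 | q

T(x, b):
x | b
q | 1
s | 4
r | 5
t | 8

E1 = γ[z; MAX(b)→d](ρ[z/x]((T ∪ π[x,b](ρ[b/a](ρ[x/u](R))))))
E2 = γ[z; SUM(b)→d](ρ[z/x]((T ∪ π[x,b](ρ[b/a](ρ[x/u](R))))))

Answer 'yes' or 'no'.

E1 stepwise |·|:
  T → 4
  R → 5
  ρ[x/u](R) → 5
  ρ[b/a](ρ[x/u](R)) → 5
  π[x,b](ρ[b/a](ρ[x/u](R))) → 5
  (T ∪ π[x,b](ρ[b/a](ρ[x/u](R)))) → 9
  ρ[z/x]((T ∪ π[x,b](ρ[b/a](ρ[x/u](R))))) → 9
  γ[z; MAX(b)→d](ρ[z/x]((T ∪ π[x,b](ρ[b/a](ρ[x/u](R)))))) → 4
E2 stepwise |·|:
  T → 4
  R → 5
  ρ[x/u](R) → 5
  ρ[b/a](ρ[x/u](R)) → 5
  π[x,b](ρ[b/a](ρ[x/u](R))) → 5
  (T ∪ π[x,b](ρ[b/a](ρ[x/u](R)))) → 9
  ρ[z/x]((T ∪ π[x,b](ρ[b/a](ρ[x/u](R))))) → 9
  γ[z; SUM(b)→d](ρ[z/x]((T ∪ π[x,b](ρ[b/a](ρ[x/u](R)))))) → 4

E1 result:
z | d
q | 8
r | 5
s | 8
t | 8
E2 result:
z | d
q | 23
r | 5
s | 15
t | 8
Witness: ('q', 8) appears 1× in E1 but 0× in E2.

no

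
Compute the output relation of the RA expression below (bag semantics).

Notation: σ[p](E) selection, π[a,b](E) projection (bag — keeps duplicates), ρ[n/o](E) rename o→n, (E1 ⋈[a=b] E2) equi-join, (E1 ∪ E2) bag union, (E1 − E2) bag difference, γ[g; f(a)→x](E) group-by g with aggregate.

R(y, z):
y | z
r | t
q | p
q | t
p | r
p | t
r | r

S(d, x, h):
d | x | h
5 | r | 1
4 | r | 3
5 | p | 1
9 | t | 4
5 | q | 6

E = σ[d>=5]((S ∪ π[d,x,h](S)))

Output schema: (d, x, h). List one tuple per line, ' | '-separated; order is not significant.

Per-node cardinality:
  S → 5
  S → 5
  π[d,x,h](S) → 5
  (S ∪ π[d,x,h](S)) → 10
  σ[d>=5]((S ∪ π[d,x,h](S))) → 8

== RESULT ==
d | x | h
5 | p | 1
5 | p | 1
5 | q | 6
5 | q | 6
5 | r | 1
5 | r | 1
9 | t | 4
9 | t | 4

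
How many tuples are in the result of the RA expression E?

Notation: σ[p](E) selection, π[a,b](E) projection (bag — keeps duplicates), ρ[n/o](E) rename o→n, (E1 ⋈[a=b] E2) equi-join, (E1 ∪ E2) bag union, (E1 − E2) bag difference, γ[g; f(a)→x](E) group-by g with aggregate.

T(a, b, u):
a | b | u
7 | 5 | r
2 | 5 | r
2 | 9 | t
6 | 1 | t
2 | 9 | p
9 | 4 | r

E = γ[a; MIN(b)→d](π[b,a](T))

Per-node cardinality:
  T → 6
  π[b,a](T) → 6
  γ[a; MIN(b)→d](π[b,a](T)) → 4

|E| = 4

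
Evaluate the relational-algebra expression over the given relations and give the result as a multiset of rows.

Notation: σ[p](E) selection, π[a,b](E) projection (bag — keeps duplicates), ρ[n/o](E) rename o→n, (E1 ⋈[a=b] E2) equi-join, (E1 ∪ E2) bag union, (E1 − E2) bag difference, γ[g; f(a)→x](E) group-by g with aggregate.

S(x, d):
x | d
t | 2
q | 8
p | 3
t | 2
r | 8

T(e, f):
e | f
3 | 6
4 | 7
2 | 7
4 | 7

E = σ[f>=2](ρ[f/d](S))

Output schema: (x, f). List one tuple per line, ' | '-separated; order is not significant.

Per-node cardinality:
  S → 5
  ρ[f/d](S) → 5
  σ[f>=2](ρ[f/d](S)) → 5

== RESULT ==
x | f
p | 3
q | 8
r | 8
t | 2
t | 2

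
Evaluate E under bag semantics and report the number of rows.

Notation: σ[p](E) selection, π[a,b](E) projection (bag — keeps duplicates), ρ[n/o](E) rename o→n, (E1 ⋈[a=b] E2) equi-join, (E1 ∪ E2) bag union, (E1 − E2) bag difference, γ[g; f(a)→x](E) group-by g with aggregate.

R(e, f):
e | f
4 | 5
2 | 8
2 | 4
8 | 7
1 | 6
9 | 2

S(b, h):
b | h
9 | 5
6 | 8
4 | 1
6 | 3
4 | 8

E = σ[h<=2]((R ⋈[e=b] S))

Stepwise |·|:
  R → 6
  S → 5
  (R ⋈[e=b] S) → 3
  σ[h<=2]((R ⋈[e=b] S)) → 1

|E| = 1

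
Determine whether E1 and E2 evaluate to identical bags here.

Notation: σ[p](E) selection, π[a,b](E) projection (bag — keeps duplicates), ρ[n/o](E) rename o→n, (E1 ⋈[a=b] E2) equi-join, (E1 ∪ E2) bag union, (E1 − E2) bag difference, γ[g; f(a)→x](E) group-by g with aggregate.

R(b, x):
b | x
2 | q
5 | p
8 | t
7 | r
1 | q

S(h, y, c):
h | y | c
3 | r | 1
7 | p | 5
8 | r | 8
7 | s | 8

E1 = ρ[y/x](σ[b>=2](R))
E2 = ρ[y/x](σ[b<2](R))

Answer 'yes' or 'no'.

E1 per-node cardinality:
  R → 5
  σ[b>=2](R) → 4
  ρ[y/x](σ[b>=2](R)) → 4
E2 per-node cardinality:
  R → 5
  σ[b<2](R) → 1
  ρ[y/x](σ[b<2](R)) → 1

E1 result:
b | y
2 | q
5 | p
7 | r
8 | t
E2 result:
b | y
1 | q
Witness: (8, 't') appears 1× in E1 but 0× in E2.

no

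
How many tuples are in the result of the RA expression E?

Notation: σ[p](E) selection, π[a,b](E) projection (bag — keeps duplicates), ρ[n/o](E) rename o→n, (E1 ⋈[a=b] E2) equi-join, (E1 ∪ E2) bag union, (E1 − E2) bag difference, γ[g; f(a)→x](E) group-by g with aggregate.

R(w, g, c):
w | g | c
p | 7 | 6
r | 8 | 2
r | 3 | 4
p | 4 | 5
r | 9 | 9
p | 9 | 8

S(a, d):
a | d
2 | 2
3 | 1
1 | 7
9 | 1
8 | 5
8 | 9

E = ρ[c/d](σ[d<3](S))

Stepwise |·|:
  S → 6
  σ[d<3](S) → 3
  ρ[c/d](σ[d<3](S)) → 3

|E| = 3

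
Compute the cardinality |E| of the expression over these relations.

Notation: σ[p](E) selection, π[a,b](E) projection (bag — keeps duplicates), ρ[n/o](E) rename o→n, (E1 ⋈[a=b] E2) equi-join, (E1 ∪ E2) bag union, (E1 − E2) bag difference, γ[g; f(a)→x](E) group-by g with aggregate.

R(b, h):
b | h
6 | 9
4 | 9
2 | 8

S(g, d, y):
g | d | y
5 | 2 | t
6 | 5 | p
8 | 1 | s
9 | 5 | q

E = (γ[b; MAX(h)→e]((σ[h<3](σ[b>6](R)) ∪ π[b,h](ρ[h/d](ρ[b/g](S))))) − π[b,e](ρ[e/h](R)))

Stepwise |·|:
  R → 3
  σ[b>6](R) → 0
  σ[h<3](σ[b>6](R)) → 0
  S → 4
  ρ[b/g](S) → 4
  ρ[h/d](ρ[b/g](S)) → 4
  π[b,h](ρ[h/d](ρ[b/g](S))) → 4
  (σ[h<3](σ[b>6](R)) ∪ π[b,h](ρ[h/d](ρ[b/g](S)))) → 4
  γ[b; MAX(h)→e]((σ[h<3](σ[b>6](R)) ∪ π[b,h](ρ[h/d](ρ[b/g](S))))) → 4
  R → 3
  ρ[e/h](R) → 3
  π[b,e](ρ[e/h](R)) → 3
  (γ[b; MAX(h)→e]((σ[h<3](σ[b>6](R)) ∪ π[b,h](ρ[h/d](ρ[b/g](S))))) − π[b,e](ρ[e/h](R))) → 4

|E| = 4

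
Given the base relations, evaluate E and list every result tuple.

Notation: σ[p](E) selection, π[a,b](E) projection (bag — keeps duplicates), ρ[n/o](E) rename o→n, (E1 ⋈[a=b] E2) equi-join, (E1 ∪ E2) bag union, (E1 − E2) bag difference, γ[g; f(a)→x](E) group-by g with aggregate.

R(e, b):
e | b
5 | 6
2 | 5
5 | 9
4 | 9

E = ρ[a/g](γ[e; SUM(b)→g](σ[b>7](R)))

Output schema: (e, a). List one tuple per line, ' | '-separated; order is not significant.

Row counts bottom-up:
  R → 4
  σ[b>7](R) → 2
  γ[e; SUM(b)→g](σ[b>7](R)) → 2
  ρ[a/g](γ[e; SUM(b)→g](σ[b>7](R))) → 2

== RESULT ==
e | a
4 | 9
5 | 9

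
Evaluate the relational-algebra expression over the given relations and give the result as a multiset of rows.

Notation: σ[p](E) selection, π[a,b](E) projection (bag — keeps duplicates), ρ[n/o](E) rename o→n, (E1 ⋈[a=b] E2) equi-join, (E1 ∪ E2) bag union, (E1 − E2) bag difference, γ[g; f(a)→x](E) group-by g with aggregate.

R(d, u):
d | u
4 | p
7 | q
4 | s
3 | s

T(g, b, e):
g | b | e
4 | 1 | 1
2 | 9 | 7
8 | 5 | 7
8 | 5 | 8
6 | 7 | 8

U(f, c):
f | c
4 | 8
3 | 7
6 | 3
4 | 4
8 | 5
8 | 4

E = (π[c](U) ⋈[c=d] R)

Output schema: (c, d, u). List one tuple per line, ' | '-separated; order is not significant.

Subexpression sizes:
  U → 6
  π[c](U) → 6
  R → 4
  (π[c](U) ⋈[c=d] R) → 6

== RESULT ==
c | d | u
3 | 3 | s
4 | 4 | p
4 | 4 | p
4 | 4 | s
4 | 4 | s
7 | 7 | q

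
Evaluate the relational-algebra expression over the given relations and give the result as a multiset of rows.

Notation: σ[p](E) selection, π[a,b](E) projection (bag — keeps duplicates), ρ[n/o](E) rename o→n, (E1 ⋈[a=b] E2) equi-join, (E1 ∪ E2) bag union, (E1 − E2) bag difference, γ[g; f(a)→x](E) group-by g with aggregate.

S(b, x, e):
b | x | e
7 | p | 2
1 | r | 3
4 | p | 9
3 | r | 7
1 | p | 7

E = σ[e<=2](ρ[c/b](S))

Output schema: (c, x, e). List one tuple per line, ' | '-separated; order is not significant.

Subexpression sizes:
  S → 5
  ρ[c/b](S) → 5
  σ[e<=2](ρ[c/b](S)) → 1

== RESULT ==
c | x | e
7 | p | 2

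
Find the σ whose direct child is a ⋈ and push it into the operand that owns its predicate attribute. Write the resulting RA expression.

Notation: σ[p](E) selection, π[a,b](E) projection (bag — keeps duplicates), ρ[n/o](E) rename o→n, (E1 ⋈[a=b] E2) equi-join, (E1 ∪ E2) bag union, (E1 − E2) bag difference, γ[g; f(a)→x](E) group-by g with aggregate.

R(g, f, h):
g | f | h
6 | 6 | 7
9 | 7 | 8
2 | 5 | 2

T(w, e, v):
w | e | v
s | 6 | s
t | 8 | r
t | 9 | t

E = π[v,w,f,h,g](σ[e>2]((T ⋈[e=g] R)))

σ filters on e, owned by the left side.
E' = π[v,w,f,h,g]((σ[e>2](T) ⋈[e=g] R))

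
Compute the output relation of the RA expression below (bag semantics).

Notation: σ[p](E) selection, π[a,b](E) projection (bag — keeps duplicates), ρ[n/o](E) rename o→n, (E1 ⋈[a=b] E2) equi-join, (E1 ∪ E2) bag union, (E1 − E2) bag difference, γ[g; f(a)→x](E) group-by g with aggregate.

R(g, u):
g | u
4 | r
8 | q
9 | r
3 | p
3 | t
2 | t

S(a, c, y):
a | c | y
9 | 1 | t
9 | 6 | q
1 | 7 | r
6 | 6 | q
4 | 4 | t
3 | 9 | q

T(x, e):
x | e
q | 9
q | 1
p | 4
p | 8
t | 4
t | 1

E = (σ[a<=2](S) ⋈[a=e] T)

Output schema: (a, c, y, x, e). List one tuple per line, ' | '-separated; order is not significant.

Subexpression sizes:
  S → 6
  σ[a<=2](S) → 1
  T → 6
  (σ[a<=2](S) ⋈[a=e] T) → 2

== RESULT ==
a | c | y | x | e
1 | 7 | r | q | 1
1 | 7 | r | t | 1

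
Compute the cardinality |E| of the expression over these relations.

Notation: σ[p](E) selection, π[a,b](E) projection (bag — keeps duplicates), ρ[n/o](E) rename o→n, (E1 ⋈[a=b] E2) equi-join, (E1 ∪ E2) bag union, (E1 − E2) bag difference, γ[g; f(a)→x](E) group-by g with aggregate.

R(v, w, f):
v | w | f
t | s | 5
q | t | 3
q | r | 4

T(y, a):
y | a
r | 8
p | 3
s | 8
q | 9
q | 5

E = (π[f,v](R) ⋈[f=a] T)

Stepwise |·|:
  R → 3
  π[f,v](R) → 3
  T → 5
  (π[f,v](R) ⋈[f=a] T) → 2

|E| = 2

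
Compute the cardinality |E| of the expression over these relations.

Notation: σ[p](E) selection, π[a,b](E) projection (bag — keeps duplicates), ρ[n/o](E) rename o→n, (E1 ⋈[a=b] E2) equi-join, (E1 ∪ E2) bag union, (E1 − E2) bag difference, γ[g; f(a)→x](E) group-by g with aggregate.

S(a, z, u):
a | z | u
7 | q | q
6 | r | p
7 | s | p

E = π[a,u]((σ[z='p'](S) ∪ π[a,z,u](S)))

Row counts bottom-up:
  S → 3
  σ[z='p'](S) → 0
  S → 3
  π[a,z,u](S) → 3
  (σ[z='p'](S) ∪ π[a,z,u](S)) → 3
  π[a,u]((σ[z='p'](S) ∪ π[a,z,u](S))) → 3

|E| = 3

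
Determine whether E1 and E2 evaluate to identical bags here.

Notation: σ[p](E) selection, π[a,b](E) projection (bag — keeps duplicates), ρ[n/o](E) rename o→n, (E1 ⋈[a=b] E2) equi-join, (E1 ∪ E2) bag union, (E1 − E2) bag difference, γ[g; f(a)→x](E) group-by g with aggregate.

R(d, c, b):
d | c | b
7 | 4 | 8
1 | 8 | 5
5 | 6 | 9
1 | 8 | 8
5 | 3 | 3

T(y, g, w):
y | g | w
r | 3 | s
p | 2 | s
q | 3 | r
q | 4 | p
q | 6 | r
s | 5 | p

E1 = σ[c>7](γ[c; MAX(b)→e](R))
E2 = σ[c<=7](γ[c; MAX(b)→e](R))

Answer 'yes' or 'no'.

E1 row counts bottom-up:
  R → 5
  γ[c; MAX(b)→e](R) → 4
  σ[c>7](γ[c; MAX(b)→e](R)) → 1
E2 row counts bottom-up:
  R → 5
  γ[c; MAX(b)→e](R) → 4
  σ[c<=7](γ[c; MAX(b)→e](R)) → 3

E1 result:
c | e
8 | 8
E2 result:
c | e
3 | 3
4 | 8
6 | 9
Witness: (8, 8) appears 1× in E1 but 0× in E2.

no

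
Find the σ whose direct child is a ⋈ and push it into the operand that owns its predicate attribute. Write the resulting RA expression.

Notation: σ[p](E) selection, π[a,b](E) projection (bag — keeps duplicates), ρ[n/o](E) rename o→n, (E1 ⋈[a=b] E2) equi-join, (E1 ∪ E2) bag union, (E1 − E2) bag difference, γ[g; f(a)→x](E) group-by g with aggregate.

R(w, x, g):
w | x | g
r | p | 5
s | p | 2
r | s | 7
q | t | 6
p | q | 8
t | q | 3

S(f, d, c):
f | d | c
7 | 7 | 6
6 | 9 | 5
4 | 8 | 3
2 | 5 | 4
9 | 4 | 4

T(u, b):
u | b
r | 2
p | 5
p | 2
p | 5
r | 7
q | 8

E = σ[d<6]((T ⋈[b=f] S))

σ filters on d, owned by the right side.
E' = (T ⋈[b=f] σ[d<6](S))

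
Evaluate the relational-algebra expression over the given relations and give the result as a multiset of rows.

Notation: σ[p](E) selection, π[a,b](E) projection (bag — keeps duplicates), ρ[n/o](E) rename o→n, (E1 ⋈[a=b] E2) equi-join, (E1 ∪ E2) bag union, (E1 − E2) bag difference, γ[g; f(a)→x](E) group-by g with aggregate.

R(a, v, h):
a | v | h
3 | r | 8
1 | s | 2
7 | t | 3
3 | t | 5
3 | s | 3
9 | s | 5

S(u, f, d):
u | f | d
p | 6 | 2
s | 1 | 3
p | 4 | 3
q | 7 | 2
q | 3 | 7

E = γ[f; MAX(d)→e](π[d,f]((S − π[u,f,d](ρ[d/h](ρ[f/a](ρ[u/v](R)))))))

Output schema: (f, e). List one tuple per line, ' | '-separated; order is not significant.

Per-node cardinality:
  S → 5
  R → 6
  ρ[u/v](R) → 6
  ρ[f/a](ρ[u/v](R)) → 6
  ρ[d/h](ρ[f/a](ρ[u/v](R))) → 6
  π[u,f,d](ρ[d/h](ρ[f/a](ρ[u/v](R)))) → 6
  (S − π[u,f,d](ρ[d/h](ρ[f/a](ρ[u/v](R))))) → 5
  π[d,f]((S − π[u,f,d](ρ[d/h](ρ[f/a](ρ[u/v](R)))))) → 5
  γ[f; MAX(d)→e](π[d,f]((S − π[u,f,d](ρ[d/h](ρ[f/a](ρ[u/v](R))))))) → 5

== RESULT ==
f | e
1 | 3
3 | 7
4 | 3
6 | 2
7 | 2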